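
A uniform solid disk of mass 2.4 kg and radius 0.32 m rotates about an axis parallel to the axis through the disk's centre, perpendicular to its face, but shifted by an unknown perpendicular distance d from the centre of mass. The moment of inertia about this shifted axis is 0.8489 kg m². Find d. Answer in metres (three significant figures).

About the centre-of-mass axis, I_cm = (1/2)MR² = (1/2)(2.4)(0.32)² = 0.12288 kg m².
Parallel axis theorem: I = I_cm + Md², so Md² = 0.8489 − 0.12288 = 0.72602 kg m².
d = √(0.72602 / 2.4) = 0.55001 m.

0.550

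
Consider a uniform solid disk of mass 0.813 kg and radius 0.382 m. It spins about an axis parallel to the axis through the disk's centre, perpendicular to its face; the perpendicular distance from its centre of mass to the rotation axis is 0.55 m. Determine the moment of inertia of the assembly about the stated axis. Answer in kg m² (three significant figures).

I_cm = (1/2)MR² = (1/2)(0.813)(0.382)² = 0.059318 kg m²; centre at d = 0.55 m, so the parallel axis theorem gives I = 0.059318 + (0.813)(0.55)² = 0.30525 kg m².

0.305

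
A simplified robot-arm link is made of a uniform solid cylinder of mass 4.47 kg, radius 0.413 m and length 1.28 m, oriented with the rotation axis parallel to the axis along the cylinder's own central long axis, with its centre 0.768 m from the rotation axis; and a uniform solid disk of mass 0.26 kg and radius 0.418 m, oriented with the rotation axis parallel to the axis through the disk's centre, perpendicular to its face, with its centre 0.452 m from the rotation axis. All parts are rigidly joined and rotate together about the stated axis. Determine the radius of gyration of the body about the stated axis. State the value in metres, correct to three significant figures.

Solid cylinder: I_cm = (1/2)MR² = (1/2)(4.47)(0.413)² = 0.38122 kg m²; centre at d = 0.768 m, so the parallel axis theorem gives I = 0.38122 + (4.47)(0.768)² = 3.0177 kg m².
Solid disk: I_cm = (1/2)MR² = (1/2)(0.26)(0.418)² = 0.022714 kg m²; centre at d = 0.452 m, so the parallel axis theorem gives I = 0.022714 + (0.26)(0.452)² = 0.075833 kg m².
Total I = 3.0936 kg m²; total mass M = 4.73 kg.
k = √(I/M) = √(3.0936/4.73) = 0.80872 m.

0.809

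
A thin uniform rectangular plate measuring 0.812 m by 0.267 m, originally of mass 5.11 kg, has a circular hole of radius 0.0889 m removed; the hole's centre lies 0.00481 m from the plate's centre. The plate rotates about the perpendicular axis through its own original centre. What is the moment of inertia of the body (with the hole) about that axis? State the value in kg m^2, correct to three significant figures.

0.309

Unpierced body about its centre: I₀ = (1/12)M(a²+b²) = (1/12)(5.11)[(0.812)² + (0.267)²] = 0.31113 kg m^2.
The removed disk has mass m = M·πr²/(ab) = (5.11)·π(0.0889)²/(0.812·0.267) = 0.5852 kg (same uniform areal density).
Its moment of inertia about the rotation axis (parallel-axis theorem): I_hole = (1/2)mr² + md² = (1/2)(0.5852)(0.0889)² + (0.5852)(0.00481)² = 0.002326 kg m^2.
Treating the hole as negative mass, I = I₀ − I_hole = 0.31113 − 0.002326 = 0.3088 kg m^2.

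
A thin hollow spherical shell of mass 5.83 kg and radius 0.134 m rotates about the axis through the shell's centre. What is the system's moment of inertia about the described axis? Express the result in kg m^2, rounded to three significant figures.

0.0698

I_cm = (2/3)MR² = (2/3)(5.83)(0.134)² = 0.069789 kg m^2; axis through the centre, so I = 0.069789 kg m^2.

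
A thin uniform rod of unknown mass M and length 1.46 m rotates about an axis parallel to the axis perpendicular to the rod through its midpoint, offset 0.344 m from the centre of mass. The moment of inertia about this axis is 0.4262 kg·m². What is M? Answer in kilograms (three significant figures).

1.44

I = I_cm + Md² = (1/12)ML² + Md² = M·[0.0833333·(1.46)² + (0.344)²] = M·0.29597.
So M = 0.4262 / 0.29597 = 1.44 kg.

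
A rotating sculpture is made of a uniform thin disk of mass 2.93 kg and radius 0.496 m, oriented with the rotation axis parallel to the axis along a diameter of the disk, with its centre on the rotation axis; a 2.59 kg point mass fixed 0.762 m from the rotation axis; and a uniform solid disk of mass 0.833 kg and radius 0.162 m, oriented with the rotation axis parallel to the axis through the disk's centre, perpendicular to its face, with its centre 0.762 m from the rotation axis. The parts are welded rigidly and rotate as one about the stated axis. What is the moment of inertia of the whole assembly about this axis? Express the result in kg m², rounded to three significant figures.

Thin disk: I_cm = (1/4)MR² = (1/4)(2.93)(0.496)² = 0.18021 kg m²; axis through the centre, so I = 0.18021 kg m².
Point mass: I_cm = 0; centre at d = 0.762 m, so I = I_cm + Md² gives I = 0 + (2.59)(0.762)² = 1.5039 kg m².
Solid disk: I_cm = (1/2)MR² = (1/2)(0.833)(0.162)² = 0.010931 kg m²; centre at d = 0.762 m, so I = I_cm + Md² gives I = 0.010931 + (0.833)(0.762)² = 0.49461 kg m².
Total I = 0.18021 + 1.5039 + 0.49461 = 2.1787 kg m².

2.18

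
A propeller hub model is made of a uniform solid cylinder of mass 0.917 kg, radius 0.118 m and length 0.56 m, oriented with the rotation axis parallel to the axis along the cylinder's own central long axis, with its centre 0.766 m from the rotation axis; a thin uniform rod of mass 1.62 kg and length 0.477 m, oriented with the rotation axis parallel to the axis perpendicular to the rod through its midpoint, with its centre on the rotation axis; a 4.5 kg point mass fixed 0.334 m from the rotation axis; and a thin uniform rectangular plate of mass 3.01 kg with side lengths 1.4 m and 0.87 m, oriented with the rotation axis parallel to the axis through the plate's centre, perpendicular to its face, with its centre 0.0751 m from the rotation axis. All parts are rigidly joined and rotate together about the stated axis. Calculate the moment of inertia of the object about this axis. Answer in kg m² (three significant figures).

1.78

Solid cylinder: I_cm = (1/2)MR² = (1/2)(0.917)(0.118)² = 0.0063842 kg m²; centre at d = 0.766 m, so the parallel axis theorem gives I = 0.0063842 + (0.917)(0.766)² = 0.54444 kg m².
Thin rod: I_cm = (1/12)ML² = (1/12)(1.62)(0.477)² = 0.030716 kg m²; axis through the centre, so I = 0.030716 kg m².
Point mass: I_cm = 0; centre at d = 0.334 m, so the parallel axis theorem gives I = 0 + (4.5)(0.334)² = 0.502 kg m².
Rectangular plate: I_cm = (1/12)M(a²+b²) = (1/12)(3.01)[(1.4)² + (0.87)²] = 0.68149 kg m²; centre at d = 0.0751 m, so the parallel axis theorem gives I = 0.68149 + (3.01)(0.0751)² = 0.69847 kg m².
Total I = 0.54444 + 0.030716 + 0.502 + 0.69847 = 1.7756 kg m².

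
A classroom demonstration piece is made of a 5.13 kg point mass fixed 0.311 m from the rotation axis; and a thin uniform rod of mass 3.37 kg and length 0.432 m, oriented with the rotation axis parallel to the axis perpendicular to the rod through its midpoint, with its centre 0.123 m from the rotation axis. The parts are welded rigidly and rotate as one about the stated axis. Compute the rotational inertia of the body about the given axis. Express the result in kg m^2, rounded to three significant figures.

0.600

Point mass: I_cm = 0; centre at d = 0.311 m, so the parallel axis theorem gives I = 0 + (5.13)(0.311)² = 0.49618 kg m^2.
Thin rod: I_cm = (1/12)ML² = (1/12)(3.37)(0.432)² = 0.05241 kg m^2; centre at d = 0.123 m, so the parallel axis theorem gives I = 0.05241 + (3.37)(0.123)² = 0.10339 kg m^2.
Total I = 0.49618 + 0.10339 = 0.59957 kg m^2.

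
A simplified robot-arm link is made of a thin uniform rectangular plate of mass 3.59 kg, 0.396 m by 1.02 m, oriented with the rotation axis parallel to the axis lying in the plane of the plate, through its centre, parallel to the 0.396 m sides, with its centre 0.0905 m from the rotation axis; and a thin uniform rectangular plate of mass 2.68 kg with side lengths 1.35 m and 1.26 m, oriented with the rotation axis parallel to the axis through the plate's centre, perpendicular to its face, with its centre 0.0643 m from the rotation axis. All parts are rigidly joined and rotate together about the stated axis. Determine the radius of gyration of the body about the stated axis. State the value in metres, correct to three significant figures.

Rectangular plate: I_cm = (1/12)Mb² = (1/12)(3.59)(1.02)² = 0.31125 kg m^2; centre at d = 0.0905 m, so I = I_cm + Md² gives I = 0.31125 + (3.59)(0.0905)² = 0.34066 kg m^2.
Rectangular plate: I_cm = (1/12)M(a²+b²) = (1/12)(2.68)[(1.35)² + (1.26)²] = 0.76159 kg m^2; centre at d = 0.0643 m, so I = I_cm + Md² gives I = 0.76159 + (2.68)(0.0643)² = 0.77267 kg m^2.
Total I = 1.1133 kg m^2; total mass M = 6.27 kg.
k = √(I/M) = √(1.1133/6.27) = 0.42138 m.

0.421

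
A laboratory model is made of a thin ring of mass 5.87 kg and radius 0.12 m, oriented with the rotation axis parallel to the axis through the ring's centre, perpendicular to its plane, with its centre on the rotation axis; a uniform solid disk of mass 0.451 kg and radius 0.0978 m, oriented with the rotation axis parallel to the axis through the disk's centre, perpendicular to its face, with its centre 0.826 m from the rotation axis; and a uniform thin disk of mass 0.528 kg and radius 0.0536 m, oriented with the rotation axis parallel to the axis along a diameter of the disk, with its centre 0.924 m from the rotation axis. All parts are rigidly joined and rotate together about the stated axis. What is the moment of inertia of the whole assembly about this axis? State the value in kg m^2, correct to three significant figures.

0.846

Thin ring: I_cm = MR² = (5.87)(0.12)² = 0.084528 kg m^2; axis through the centre, so I = 0.084528 kg m^2.
Solid disk: I_cm = (1/2)MR² = (1/2)(0.451)(0.0978)² = 0.0021569 kg m^2; centre at d = 0.826 m, so I = I_cm + Md² gives I = 0.0021569 + (0.451)(0.826)² = 0.30986 kg m^2.
Thin disk: I_cm = (1/4)MR² = (1/4)(0.528)(0.0536)² = 0.00037923 kg m^2; centre at d = 0.924 m, so I = I_cm + Md² gives I = 0.00037923 + (0.528)(0.924)² = 0.45117 kg m^2.
Total I = 0.084528 + 0.30986 + 0.45117 = 0.84556 kg m^2.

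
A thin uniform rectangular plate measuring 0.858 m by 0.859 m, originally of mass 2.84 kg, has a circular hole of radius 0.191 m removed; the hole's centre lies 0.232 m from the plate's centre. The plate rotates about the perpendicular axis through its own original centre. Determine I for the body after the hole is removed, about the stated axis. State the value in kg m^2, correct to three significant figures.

0.317

Unpierced body about its centre: I₀ = (1/12)M(a²+b²) = (1/12)(2.84)[(0.858)² + (0.859)²] = 0.34886 kg m^2.
The removed disk has mass m = M·πr²/(ab) = (2.84)·π(0.191)²/(0.858·0.859) = 0.44163 kg (same uniform areal density).
Its moment of inertia about the rotation axis (parallel-axis theorem): I_hole = (1/2)mr² + md² = (1/2)(0.44163)(0.191)² + (0.44163)(0.232)² = 0.031826 kg m^2.
Treating the hole as negative mass, I = I₀ − I_hole = 0.34886 − 0.031826 = 0.31703 kg m^2.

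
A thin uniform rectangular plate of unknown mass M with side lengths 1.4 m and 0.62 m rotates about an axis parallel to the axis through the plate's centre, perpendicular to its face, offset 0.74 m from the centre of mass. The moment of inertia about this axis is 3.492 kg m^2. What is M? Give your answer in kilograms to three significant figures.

4.70

I = I_cm + Md² = (1/12)M(a²+b²) + Md² = M·[0.0833333·[(1.4)² + (0.62)²] + (0.74)²] = M·0.74297.
So M = 3.492 / 0.74297 = 4.7001 kg.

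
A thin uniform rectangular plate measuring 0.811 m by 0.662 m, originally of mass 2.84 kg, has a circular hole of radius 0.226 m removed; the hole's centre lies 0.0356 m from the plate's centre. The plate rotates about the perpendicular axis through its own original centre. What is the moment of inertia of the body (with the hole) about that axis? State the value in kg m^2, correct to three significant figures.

0.237

Unpierced body about its centre: I₀ = (1/12)M(a²+b²) = (1/12)(2.84)[(0.811)² + (0.662)²] = 0.25938 kg m^2.
The removed disk has mass m = M·πr²/(ab) = (2.84)·π(0.226)²/(0.811·0.662) = 0.8488 kg (same uniform areal density).
Its moment of inertia about the rotation axis (parallel-axis theorem): I_hole = (1/2)mr² + md² = (1/2)(0.8488)(0.226)² + (0.8488)(0.0356)² = 0.022752 kg m^2.
Treating the hole as negative mass, I = I₀ − I_hole = 0.25938 − 0.022752 = 0.23663 kg m^2.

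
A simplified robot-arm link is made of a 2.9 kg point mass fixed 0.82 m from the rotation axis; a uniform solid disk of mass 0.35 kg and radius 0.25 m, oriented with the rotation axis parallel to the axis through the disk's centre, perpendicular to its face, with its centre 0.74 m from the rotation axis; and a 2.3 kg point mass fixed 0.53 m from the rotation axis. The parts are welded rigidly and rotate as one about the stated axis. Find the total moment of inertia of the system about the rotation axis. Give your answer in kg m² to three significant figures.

2.80

Point mass: I_cm = 0; centre at d = 0.82 m, so the parallel axis theorem gives I = 0 + (2.9)(0.82)² = 1.95 kg m².
Solid disk: I_cm = (1/2)MR² = (1/2)(0.35)(0.25)² = 0.010937 kg m²; centre at d = 0.74 m, so the parallel axis theorem gives I = 0.010937 + (0.35)(0.74)² = 0.2026 kg m².
Point mass: I_cm = 0; centre at d = 0.53 m, so the parallel axis theorem gives I = 0 + (2.3)(0.53)² = 0.64607 kg m².
Total I = 1.95 + 0.2026 + 0.64607 = 2.7986 kg m².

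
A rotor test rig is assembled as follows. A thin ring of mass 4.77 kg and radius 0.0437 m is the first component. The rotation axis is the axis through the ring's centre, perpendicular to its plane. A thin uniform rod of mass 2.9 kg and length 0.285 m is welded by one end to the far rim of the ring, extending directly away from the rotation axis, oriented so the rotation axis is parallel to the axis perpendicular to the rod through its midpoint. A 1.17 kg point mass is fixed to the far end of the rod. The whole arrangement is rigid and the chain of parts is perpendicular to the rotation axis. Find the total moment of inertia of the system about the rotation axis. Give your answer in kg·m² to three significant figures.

Thin ring: I_cm = MR² = (4.77)(0.0437)² = 0.0091092 kg·m²; axis through the centre, so I = 0.0091092 kg·m².
Thin rod: I_cm = (1/12)ML² = (1/12)(2.9)(0.285)² = 0.019629 kg·m²; centre at d = 0.0437 + 0.1425 = 0.1862 m, so the parallel axis theorem gives I = 0.019629 + (2.9)(0.1862)² = 0.12017 kg·m².
Point mass: I_cm = 0; centre at d = 0.0437 + 0.1425 + 0.1425 = 0.3287 m, so the parallel axis theorem gives I = 0 + (1.17)(0.3287)² = 0.12641 kg·m².
Total I = 0.0091092 + 0.12017 + 0.12641 = 0.25569 kg·m².

0.256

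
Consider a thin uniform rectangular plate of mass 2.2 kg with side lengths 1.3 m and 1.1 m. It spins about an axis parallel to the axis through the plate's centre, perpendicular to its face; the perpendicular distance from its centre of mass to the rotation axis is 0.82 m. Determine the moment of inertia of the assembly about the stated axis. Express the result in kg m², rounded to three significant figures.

I_cm = (1/12)M(a²+b²) = (1/12)(2.2)[(1.3)² + (1.1)²] = 0.53167 kg m²; centre at d = 0.82 m, so I = I_cm + Md² gives I = 0.53167 + (2.2)(0.82)² = 2.0109 kg m².

2.01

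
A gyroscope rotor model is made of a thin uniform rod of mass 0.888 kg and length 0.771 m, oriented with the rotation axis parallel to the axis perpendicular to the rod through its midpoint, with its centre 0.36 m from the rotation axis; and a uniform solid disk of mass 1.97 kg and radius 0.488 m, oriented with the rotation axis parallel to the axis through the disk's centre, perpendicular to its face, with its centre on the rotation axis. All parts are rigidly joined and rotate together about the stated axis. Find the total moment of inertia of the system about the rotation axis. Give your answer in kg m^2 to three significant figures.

0.394

Thin rod: I_cm = (1/12)ML² = (1/12)(0.888)(0.771)² = 0.043989 kg m^2; centre at d = 0.36 m, so the parallel axis theorem gives I = 0.043989 + (0.888)(0.36)² = 0.15907 kg m^2.
Solid disk: I_cm = (1/2)MR² = (1/2)(1.97)(0.488)² = 0.23457 kg m^2; axis through the centre, so I = 0.23457 kg m^2.
Total I = 0.15907 + 0.23457 = 0.39365 kg m^2.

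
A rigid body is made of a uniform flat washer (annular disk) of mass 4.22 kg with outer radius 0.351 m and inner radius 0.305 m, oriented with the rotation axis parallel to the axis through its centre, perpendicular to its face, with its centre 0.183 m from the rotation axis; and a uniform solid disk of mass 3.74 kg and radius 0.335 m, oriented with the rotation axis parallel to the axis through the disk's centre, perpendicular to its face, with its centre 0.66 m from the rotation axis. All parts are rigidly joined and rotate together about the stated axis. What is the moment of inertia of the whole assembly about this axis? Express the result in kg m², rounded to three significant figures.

Annular disk: I_cm = (1/2)M(R²+r²) = (1/2)(4.22)[(0.351)² + (0.305)²] = 0.45624 kg m²; centre at d = 0.183 m, so the parallel axis theorem gives I = 0.45624 + (4.22)(0.183)² = 0.59756 kg m².
Solid disk: I_cm = (1/2)MR² = (1/2)(3.74)(0.335)² = 0.20986 kg m²; centre at d = 0.66 m, so the parallel axis theorem gives I = 0.20986 + (3.74)(0.66)² = 1.839 kg m².
Total I = 0.59756 + 1.839 = 2.4366 kg m².

2.44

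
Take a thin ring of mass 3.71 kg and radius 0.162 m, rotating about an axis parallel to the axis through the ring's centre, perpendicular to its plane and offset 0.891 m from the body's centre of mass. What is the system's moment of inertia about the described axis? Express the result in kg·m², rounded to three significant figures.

3.04

I_cm = MR² = (3.71)(0.162)² = 0.097365 kg·m²; centre at d = 0.891 m, so the parallel axis theorem gives I = 0.097365 + (3.71)(0.891)² = 3.0427 kg·m².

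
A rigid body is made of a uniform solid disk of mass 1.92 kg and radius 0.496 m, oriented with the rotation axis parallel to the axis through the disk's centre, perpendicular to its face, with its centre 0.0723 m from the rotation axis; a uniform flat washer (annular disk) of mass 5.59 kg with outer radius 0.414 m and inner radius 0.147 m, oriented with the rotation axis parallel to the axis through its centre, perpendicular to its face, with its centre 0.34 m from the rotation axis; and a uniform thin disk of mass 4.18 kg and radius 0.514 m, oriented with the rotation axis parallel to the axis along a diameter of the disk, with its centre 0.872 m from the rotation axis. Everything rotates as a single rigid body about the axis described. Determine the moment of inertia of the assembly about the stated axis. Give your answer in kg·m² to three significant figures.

4.89

Solid disk: I_cm = (1/2)MR² = (1/2)(1.92)(0.496)² = 0.23618 kg·m²; centre at d = 0.0723 m, so I = I_cm + Md² gives I = 0.23618 + (1.92)(0.0723)² = 0.24621 kg·m².
Annular disk: I_cm = (1/2)M(R²+r²) = (1/2)(5.59)[(0.414)² + (0.147)²] = 0.53945 kg·m²; centre at d = 0.34 m, so I = I_cm + Md² gives I = 0.53945 + (5.59)(0.34)² = 1.1857 kg·m².
Thin disk: I_cm = (1/4)MR² = (1/4)(4.18)(0.514)² = 0.27608 kg·m²; centre at d = 0.872 m, so I = I_cm + Md² gives I = 0.27608 + (4.18)(0.872)² = 3.4545 kg·m².
Total I = 0.24621 + 1.1857 + 3.4545 = 4.8864 kg·m².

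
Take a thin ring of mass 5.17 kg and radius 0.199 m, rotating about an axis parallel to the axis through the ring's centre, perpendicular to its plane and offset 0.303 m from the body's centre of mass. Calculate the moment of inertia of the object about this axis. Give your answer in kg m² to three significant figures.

0.679

I_cm = MR² = (5.17)(0.199)² = 0.20474 kg m²; centre at d = 0.303 m, so I = I_cm + Md² gives I = 0.20474 + (5.17)(0.303)² = 0.67939 kg m².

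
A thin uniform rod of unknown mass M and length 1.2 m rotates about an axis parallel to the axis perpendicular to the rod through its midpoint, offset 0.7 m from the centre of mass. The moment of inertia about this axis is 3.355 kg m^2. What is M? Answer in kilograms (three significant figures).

I = I_cm + Md² = (1/12)ML² + Md² = M·[0.0833333·(1.2)² + (0.7)²] = M·0.61.
So M = 3.355 / 0.61 = 5.5 kg.

5.50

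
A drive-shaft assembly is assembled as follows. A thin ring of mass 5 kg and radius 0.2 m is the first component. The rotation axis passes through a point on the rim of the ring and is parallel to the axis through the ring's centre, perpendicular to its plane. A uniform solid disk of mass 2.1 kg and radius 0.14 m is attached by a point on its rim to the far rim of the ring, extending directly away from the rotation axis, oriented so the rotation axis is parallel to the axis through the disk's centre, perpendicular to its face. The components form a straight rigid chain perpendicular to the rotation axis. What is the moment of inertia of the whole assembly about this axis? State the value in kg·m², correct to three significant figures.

1.03

Thin ring: I_cm = MR² = (5)(0.2)² = 0.2 kg·m²; centre at d = 0.2 m, so I = I_cm + Md² gives I = 0.2 + (5)(0.2)² = 0.4 kg·m².
Solid disk: I_cm = (1/2)MR² = (1/2)(2.1)(0.14)² = 0.02058 kg·m²; centre at d = 0.2 + 0.2 + 0.14 = 0.54 m, so I = I_cm + Md² gives I = 0.02058 + (2.1)(0.54)² = 0.63294 kg·m².
Total I = 0.4 + 0.63294 = 1.0329 kg·m².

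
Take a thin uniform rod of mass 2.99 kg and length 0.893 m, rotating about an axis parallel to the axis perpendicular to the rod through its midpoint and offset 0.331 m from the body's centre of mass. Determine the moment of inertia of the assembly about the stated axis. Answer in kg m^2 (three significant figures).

0.526

I_cm = (1/12)ML² = (1/12)(2.99)(0.893)² = 0.1987 kg m^2; centre at d = 0.331 m, so I = I_cm + Md² gives I = 0.1987 + (2.99)(0.331)² = 0.52629 kg m^2.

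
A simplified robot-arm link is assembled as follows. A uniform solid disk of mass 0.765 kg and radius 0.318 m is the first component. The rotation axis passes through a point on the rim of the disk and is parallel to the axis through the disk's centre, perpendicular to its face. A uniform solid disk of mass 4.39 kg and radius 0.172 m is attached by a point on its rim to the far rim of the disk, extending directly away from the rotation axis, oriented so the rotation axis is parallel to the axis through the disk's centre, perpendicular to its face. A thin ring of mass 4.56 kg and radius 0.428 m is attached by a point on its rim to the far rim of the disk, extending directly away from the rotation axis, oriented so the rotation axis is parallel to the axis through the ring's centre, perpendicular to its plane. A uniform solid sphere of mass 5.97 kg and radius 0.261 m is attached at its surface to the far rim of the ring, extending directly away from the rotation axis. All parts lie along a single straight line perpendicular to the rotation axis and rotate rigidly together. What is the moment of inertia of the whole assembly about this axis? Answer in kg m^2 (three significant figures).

39.3

Solid disk: I_cm = (1/2)MR² = (1/2)(0.765)(0.318)² = 0.03868 kg m^2; centre at d = 0.318 m, so I = I_cm + Md² gives I = 0.03868 + (0.765)(0.318)² = 0.11604 kg m^2.
Solid disk: I_cm = (1/2)MR² = (1/2)(4.39)(0.172)² = 0.064937 kg m^2; centre at d = 0.318 + 0.318 + 0.172 = 0.808 m, so I = I_cm + Md² gives I = 0.064937 + (4.39)(0.808)² = 2.931 kg m^2.
Thin ring: I_cm = MR² = (4.56)(0.428)² = 0.83532 kg m^2; centre at d = 0.318 + 0.318 + 0.172 + 0.172 + 0.428 = 1.408 m, so I = I_cm + Md² gives I = 0.83532 + (4.56)(1.408)² = 9.8754 kg m^2.
Solid sphere: I_cm = (2/5)MR² = (2/5)(5.97)(0.261)² = 0.16267 kg m^2; centre at d = 0.318 + 0.318 + 0.172 + 0.172 + 0.428 + 0.428 + 0.261 = 2.097 m, so I = I_cm + Md² gives I = 0.16267 + (5.97)(2.097)² = 26.415 kg m^2.
Total I = 0.11604 + 2.931 + 9.8754 + 26.415 = 39.338 kg m^2.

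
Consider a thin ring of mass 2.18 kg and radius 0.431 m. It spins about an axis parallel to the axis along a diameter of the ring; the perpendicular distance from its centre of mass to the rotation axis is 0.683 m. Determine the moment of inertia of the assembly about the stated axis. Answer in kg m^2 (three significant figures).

1.22

I_cm = (1/2)MR² = (1/2)(2.18)(0.431)² = 0.20248 kg m^2; centre at d = 0.683 m, so I = I_cm + Md² gives I = 0.20248 + (2.18)(0.683)² = 1.2194 kg m^2.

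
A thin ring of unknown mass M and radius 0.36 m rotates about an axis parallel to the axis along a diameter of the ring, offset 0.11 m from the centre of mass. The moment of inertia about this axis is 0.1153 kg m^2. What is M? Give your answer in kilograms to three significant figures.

1.50

I = I_cm + Md² = (1/2)MR² + Md² = M·[0.5·(0.36)² + (0.11)²] = M·0.0769.
So M = 0.1153 / 0.0769 = 1.4993 kg.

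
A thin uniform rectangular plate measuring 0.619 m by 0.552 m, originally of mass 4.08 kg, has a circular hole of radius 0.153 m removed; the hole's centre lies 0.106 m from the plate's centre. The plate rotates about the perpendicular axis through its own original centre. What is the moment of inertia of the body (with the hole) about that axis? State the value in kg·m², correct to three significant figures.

0.214

Unpierced body about its centre: I₀ = (1/12)M(a²+b²) = (1/12)(4.08)[(0.619)² + (0.552)²] = 0.23387 kg·m².
The removed disk has mass m = M·πr²/(ab) = (4.08)·π(0.153)²/(0.619·0.552) = 0.87814 kg (same uniform areal density).
Its moment of inertia about the rotation axis (parallel-axis theorem): I_hole = (1/2)mr² + md² = (1/2)(0.87814)(0.153)² + (0.87814)(0.106)² = 0.020145 kg·m².
Treating the hole as negative mass, I = I₀ − I_hole = 0.23387 − 0.020145 = 0.21373 kg·m².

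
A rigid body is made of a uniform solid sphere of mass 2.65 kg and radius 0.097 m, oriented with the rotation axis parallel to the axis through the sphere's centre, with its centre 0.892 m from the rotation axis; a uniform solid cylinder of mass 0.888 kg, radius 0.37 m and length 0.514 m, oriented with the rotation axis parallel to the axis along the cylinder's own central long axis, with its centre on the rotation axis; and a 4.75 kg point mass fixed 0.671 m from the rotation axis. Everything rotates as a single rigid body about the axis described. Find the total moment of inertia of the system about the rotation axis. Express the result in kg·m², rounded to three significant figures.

Solid sphere: I_cm = (2/5)MR² = (2/5)(2.65)(0.097)² = 0.0099735 kg·m²; centre at d = 0.892 m, so I = I_cm + Md² gives I = 0.0099735 + (2.65)(0.892)² = 2.1185 kg·m².
Solid cylinder: I_cm = (1/2)MR² = (1/2)(0.888)(0.37)² = 0.060784 kg·m²; axis through the centre, so I = 0.060784 kg·m².
Point mass: I_cm = 0; centre at d = 0.671 m, so I = I_cm + Md² gives I = 0 + (4.75)(0.671)² = 2.1386 kg·m².
Total I = 2.1185 + 0.060784 + 2.1386 = 4.3179 kg·m².

4.32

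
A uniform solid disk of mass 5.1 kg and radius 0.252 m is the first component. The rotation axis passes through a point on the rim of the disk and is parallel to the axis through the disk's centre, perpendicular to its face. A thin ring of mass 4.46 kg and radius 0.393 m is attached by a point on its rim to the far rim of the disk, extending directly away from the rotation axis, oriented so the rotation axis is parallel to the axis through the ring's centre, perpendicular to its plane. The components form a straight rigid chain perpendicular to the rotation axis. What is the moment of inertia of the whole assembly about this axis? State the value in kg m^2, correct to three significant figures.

Solid disk: I_cm = (1/2)MR² = (1/2)(5.1)(0.252)² = 0.16194 kg m^2; centre at d = 0.252 m, so I = I_cm + Md² gives I = 0.16194 + (5.1)(0.252)² = 0.48581 kg m^2.
Thin ring: I_cm = MR² = (4.46)(0.393)² = 0.68884 kg m^2; centre at d = 0.252 + 0.252 + 0.393 = 0.897 m, so I = I_cm + Md² gives I = 0.68884 + (4.46)(0.897)² = 4.2774 kg m^2.
Total I = 0.48581 + 4.2774 = 4.7632 kg m^2.

4.76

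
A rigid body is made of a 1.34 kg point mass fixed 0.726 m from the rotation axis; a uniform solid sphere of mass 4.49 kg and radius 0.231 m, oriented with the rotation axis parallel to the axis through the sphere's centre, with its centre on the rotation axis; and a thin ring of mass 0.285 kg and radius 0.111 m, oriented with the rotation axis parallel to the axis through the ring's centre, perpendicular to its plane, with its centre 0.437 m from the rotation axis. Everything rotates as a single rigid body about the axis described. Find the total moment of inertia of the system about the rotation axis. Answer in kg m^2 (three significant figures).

Point mass: I_cm = 0; centre at d = 0.726 m, so the parallel axis theorem gives I = 0 + (1.34)(0.726)² = 0.70628 kg m^2.
Solid sphere: I_cm = (2/5)MR² = (2/5)(4.49)(0.231)² = 0.095836 kg m^2; axis through the centre, so I = 0.095836 kg m^2.
Thin ring: I_cm = MR² = (0.285)(0.111)² = 0.0035115 kg m^2; centre at d = 0.437 m, so the parallel axis theorem gives I = 0.0035115 + (0.285)(0.437)² = 0.057938 kg m^2.
Total I = 0.70628 + 0.095836 + 0.057938 = 0.86006 kg m^2.

0.860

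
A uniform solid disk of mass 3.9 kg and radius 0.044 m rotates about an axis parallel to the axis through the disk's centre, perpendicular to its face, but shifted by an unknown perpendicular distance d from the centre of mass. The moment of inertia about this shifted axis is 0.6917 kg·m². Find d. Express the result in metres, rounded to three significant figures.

0.420

About the centre-of-mass axis, I_cm = (1/2)MR² = (1/2)(3.9)(0.044)² = 0.0037752 kg·m².
Parallel axis theorem: I = I_cm + Md², so Md² = 0.6917 − 0.0037752 = 0.68792 kg·m².
d = √(0.68792 / 3.9) = 0.41999 m.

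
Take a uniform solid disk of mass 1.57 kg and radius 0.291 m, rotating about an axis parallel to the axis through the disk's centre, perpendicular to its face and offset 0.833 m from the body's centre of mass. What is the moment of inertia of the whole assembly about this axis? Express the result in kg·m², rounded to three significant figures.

I_cm = (1/2)MR² = (1/2)(1.57)(0.291)² = 0.066475 kg·m²; centre at d = 0.833 m, so the parallel axis theorem gives I = 0.066475 + (1.57)(0.833)² = 1.1559 kg·m².

1.16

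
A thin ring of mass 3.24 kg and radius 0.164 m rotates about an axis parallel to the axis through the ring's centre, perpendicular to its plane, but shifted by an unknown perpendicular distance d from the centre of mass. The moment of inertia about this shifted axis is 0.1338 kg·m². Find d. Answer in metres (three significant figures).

About the centre-of-mass axis, I_cm = MR² = (3.24)(0.164)² = 0.087143 kg·m².
Parallel axis theorem: I = I_cm + Md², so Md² = 0.1338 − 0.087143 = 0.046657 kg·m².
d = √(0.046657 / 3.24) = 0.12 m.

0.120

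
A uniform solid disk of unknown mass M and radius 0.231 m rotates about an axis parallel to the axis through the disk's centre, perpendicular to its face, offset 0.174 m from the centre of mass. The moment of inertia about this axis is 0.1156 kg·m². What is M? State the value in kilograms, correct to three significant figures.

I = I_cm + Md² = (1/2)MR² + Md² = M·[0.5·(0.231)² + (0.174)²] = M·0.056957.
So M = 0.1156 / 0.056957 = 2.0296 kg.

2.03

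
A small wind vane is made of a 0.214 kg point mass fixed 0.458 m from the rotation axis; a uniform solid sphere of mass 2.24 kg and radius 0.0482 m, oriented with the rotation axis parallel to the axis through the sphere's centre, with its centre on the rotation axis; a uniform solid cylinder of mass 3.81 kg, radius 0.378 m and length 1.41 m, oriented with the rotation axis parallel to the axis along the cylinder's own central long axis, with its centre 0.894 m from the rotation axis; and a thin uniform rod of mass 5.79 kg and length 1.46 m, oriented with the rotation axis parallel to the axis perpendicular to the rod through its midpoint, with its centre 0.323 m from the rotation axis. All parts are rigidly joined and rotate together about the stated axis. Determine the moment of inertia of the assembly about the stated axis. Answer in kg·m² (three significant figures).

Point mass: I_cm = 0; centre at d = 0.458 m, so the parallel axis theorem gives I = 0 + (0.214)(0.458)² = 0.044889 kg·m².
Solid sphere: I_cm = (2/5)MR² = (2/5)(2.24)(0.0482)² = 0.0020816 kg·m²; axis through the centre, so I = 0.0020816 kg·m².
Solid cylinder: I_cm = (1/2)MR² = (1/2)(3.81)(0.378)² = 0.27219 kg·m²; centre at d = 0.894 m, so the parallel axis theorem gives I = 0.27219 + (3.81)(0.894)² = 3.3173 kg·m².
Thin rod: I_cm = (1/12)ML² = (1/12)(5.79)(1.46)² = 1.0285 kg·m²; centre at d = 0.323 m, so the parallel axis theorem gives I = 1.0285 + (5.79)(0.323)² = 1.6326 kg·m².
Total I = 0.044889 + 0.0020816 + 3.3173 + 1.6326 = 4.9968 kg·m².

5.00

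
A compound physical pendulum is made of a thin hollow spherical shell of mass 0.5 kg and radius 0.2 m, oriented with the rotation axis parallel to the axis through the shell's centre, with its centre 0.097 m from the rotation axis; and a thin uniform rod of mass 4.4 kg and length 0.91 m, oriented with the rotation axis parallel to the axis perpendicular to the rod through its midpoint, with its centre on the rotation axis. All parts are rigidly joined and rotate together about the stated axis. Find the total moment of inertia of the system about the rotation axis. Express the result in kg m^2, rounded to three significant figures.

0.322

Spherical shell: I_cm = (2/3)MR² = (2/3)(0.5)(0.2)² = 0.013333 kg m^2; centre at d = 0.097 m, so I = I_cm + Md² gives I = 0.013333 + (0.5)(0.097)² = 0.018038 kg m^2.
Thin rod: I_cm = (1/12)ML² = (1/12)(4.4)(0.91)² = 0.30364 kg m^2; axis through the centre, so I = 0.30364 kg m^2.
Total I = 0.018038 + 0.30364 = 0.32167 kg m^2.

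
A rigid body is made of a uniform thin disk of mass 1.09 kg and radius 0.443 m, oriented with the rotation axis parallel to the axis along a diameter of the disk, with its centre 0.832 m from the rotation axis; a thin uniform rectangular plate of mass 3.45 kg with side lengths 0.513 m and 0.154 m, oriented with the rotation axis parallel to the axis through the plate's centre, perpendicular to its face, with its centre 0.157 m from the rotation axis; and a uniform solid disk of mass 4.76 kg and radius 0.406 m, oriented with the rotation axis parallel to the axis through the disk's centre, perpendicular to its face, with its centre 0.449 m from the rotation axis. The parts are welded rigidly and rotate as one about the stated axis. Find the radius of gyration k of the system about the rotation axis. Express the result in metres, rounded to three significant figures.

Thin disk: I_cm = (1/4)MR² = (1/4)(1.09)(0.443)² = 0.053478 kg m^2; centre at d = 0.832 m, so I = I_cm + Md² gives I = 0.053478 + (1.09)(0.832)² = 0.808 kg m^2.
Rectangular plate: I_cm = (1/12)M(a²+b²) = (1/12)(3.45)[(0.513)² + (0.154)²] = 0.082479 kg m^2; centre at d = 0.157 m, so I = I_cm + Md² gives I = 0.082479 + (3.45)(0.157)² = 0.16752 kg m^2.
Solid disk: I_cm = (1/2)MR² = (1/2)(4.76)(0.406)² = 0.39231 kg m^2; centre at d = 0.449 m, so I = I_cm + Md² gives I = 0.39231 + (4.76)(0.449)² = 1.3519 kg m^2.
Total I = 2.3275 kg m^2; total mass M = 9.3 kg.
k = √(I/M) = √(2.3275/9.3) = 0.50026 m.

0.500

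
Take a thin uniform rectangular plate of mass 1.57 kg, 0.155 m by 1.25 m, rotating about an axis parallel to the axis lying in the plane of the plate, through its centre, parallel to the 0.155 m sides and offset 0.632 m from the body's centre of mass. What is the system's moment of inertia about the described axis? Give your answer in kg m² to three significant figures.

I_cm = (1/12)Mb² = (1/12)(1.57)(1.25)² = 0.20443 kg m²; centre at d = 0.632 m, so I = I_cm + Md² gives I = 0.20443 + (1.57)(0.632)² = 0.83152 kg m².

0.832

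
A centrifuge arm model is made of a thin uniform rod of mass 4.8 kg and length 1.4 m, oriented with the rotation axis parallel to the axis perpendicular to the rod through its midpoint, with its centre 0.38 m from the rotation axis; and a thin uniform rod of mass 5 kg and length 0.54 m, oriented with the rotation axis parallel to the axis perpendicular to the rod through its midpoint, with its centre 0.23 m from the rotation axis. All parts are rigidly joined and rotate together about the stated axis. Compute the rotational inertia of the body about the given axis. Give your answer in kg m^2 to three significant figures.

Thin rod: I_cm = (1/12)ML² = (1/12)(4.8)(1.4)² = 0.784 kg m^2; centre at d = 0.38 m, so I = I_cm + Md² gives I = 0.784 + (4.8)(0.38)² = 1.4771 kg m^2.
Thin rod: I_cm = (1/12)ML² = (1/12)(5)(0.54)² = 0.1215 kg m^2; centre at d = 0.23 m, so I = I_cm + Md² gives I = 0.1215 + (5)(0.23)² = 0.386 kg m^2.
Total I = 1.4771 + 0.386 = 1.8631 kg m^2.

1.86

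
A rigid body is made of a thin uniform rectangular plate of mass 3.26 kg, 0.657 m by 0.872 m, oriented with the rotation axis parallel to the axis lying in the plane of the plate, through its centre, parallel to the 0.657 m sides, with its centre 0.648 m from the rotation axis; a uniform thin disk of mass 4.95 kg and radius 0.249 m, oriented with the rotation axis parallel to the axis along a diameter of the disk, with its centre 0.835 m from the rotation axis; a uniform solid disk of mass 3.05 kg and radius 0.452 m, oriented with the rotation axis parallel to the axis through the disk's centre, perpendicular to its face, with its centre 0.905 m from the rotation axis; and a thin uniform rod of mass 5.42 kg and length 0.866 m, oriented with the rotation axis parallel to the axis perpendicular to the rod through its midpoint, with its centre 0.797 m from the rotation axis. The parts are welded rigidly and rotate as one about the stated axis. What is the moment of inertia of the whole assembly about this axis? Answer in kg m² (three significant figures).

11.7

Rectangular plate: I_cm = (1/12)Mb² = (1/12)(3.26)(0.872)² = 0.20657 kg m²; centre at d = 0.648 m, so I = I_cm + Md² gives I = 0.20657 + (3.26)(0.648)² = 1.5755 kg m².
Thin disk: I_cm = (1/4)MR² = (1/4)(4.95)(0.249)² = 0.076726 kg m²; centre at d = 0.835 m, so I = I_cm + Md² gives I = 0.076726 + (4.95)(0.835)² = 3.528 kg m².
Solid disk: I_cm = (1/2)MR² = (1/2)(3.05)(0.452)² = 0.31156 kg m²; centre at d = 0.905 m, so I = I_cm + Md² gives I = 0.31156 + (3.05)(0.905)² = 2.8096 kg m².
Thin rod: I_cm = (1/12)ML² = (1/12)(5.42)(0.866)² = 0.33873 kg m²; centre at d = 0.797 m, so I = I_cm + Md² gives I = 0.33873 + (5.42)(0.797)² = 3.7816 kg m².
Total I = 1.5755 + 3.528 + 2.8096 + 3.7816 = 11.695 kg m².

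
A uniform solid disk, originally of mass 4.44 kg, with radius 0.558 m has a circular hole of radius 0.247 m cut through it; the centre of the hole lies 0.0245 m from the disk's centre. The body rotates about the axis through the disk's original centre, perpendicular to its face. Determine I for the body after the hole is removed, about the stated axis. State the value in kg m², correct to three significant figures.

0.664

Unpierced body about its centre: I₀ = (1/2)MR² = (1/2)(4.44)(0.558)² = 0.69123 kg m².
The removed disk has mass m = M·(r/R)² = (4.44)(0.247/0.558)² = 0.86998 kg (same uniform areal density).
Its moment of inertia about the rotation axis (parallel-axis theorem): I_hole = (1/2)mr² + md² = (1/2)(0.86998)(0.247)² + (0.86998)(0.0245)² = 0.02706 kg m².
Treating the hole as negative mass, I = I₀ − I_hole = 0.69123 − 0.02706 = 0.66417 kg m².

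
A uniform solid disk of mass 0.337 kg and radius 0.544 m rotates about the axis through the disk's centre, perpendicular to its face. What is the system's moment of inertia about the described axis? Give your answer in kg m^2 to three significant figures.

0.0499

I_cm = (1/2)MR² = (1/2)(0.337)(0.544)² = 0.049865 kg m^2; axis through the centre, so I = 0.049865 kg m^2.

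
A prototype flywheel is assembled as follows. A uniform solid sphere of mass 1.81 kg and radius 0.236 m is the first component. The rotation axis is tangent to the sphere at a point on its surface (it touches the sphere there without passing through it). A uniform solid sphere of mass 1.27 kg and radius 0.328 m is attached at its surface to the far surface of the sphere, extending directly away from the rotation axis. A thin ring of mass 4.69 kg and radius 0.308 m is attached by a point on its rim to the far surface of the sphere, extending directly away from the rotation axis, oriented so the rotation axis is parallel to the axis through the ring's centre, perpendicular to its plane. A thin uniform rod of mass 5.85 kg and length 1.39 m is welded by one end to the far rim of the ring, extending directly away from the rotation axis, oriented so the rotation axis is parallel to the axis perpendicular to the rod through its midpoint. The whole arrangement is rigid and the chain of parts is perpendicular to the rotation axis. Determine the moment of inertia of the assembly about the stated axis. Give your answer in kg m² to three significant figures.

Solid sphere: I_cm = (2/5)MR² = (2/5)(1.81)(0.236)² = 0.040324 kg m²; centre at d = 0.236 m, so the parallel axis theorem gives I = 0.040324 + (1.81)(0.236)² = 0.14113 kg m².
Solid sphere: I_cm = (2/5)MR² = (2/5)(1.27)(0.328)² = 0.054653 kg m²; centre at d = 0.236 + 0.236 + 0.328 = 0.8 m, so the parallel axis theorem gives I = 0.054653 + (1.27)(0.8)² = 0.86745 kg m².
Thin ring: I_cm = MR² = (4.69)(0.308)² = 0.44491 kg m²; centre at d = 0.236 + 0.236 + 0.328 + 0.328 + 0.308 = 1.436 m, so the parallel axis theorem gives I = 0.44491 + (4.69)(1.436)² = 10.116 kg m².
Thin rod: I_cm = (1/12)ML² = (1/12)(5.85)(1.39)² = 0.9419 kg m²; centre at d = 0.236 + 0.236 + 0.328 + 0.328 + 0.308 + 0.308 + 0.695 = 2.439 m, so the parallel axis theorem gives I = 0.9419 + (5.85)(2.439)² = 35.742 kg m².
Total I = 0.14113 + 0.86745 + 10.116 + 35.742 = 46.867 kg m².

46.9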